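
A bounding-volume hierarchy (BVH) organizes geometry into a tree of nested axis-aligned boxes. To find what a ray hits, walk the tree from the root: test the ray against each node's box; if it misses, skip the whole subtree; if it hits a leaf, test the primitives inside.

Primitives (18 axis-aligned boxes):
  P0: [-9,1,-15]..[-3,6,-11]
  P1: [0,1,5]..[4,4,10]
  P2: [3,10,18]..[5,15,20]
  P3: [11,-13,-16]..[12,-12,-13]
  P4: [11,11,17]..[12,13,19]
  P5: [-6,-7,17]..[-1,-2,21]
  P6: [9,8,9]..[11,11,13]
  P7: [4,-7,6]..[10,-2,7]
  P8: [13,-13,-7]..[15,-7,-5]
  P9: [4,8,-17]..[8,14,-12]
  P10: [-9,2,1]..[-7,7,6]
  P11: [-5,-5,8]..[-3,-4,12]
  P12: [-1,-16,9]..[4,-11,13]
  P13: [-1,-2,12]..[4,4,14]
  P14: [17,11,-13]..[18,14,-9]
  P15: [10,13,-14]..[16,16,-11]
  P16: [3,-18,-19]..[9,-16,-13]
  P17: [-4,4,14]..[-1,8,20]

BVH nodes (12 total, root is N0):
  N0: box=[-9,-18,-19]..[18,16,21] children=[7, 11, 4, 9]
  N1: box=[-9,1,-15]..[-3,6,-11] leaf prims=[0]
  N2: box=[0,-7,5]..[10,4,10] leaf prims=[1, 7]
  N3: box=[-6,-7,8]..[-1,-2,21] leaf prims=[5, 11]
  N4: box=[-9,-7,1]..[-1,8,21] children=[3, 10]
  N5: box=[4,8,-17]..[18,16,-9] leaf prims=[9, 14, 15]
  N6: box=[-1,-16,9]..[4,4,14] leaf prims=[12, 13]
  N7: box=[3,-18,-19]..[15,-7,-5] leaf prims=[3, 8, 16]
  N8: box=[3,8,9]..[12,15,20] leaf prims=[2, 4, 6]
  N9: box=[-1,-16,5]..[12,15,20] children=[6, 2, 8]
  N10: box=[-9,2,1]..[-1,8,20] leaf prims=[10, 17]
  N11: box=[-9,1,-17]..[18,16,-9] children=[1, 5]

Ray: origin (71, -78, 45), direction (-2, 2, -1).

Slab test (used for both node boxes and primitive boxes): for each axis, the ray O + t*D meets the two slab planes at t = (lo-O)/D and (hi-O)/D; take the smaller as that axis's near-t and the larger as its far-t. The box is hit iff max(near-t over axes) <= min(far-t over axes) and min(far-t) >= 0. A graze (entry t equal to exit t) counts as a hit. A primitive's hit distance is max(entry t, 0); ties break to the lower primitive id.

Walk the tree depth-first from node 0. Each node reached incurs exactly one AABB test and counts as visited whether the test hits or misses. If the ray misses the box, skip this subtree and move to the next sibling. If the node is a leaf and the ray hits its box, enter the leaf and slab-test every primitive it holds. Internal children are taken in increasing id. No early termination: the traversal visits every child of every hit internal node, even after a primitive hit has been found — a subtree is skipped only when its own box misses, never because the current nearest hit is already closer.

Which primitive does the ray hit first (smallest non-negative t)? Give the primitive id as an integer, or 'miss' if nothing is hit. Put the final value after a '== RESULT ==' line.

Trace the traversal:
N0 x:[53/2,40] y:[30,47] z:[24,64] -> hit [30,40], descend [4, 7, 9, 11]
  N4 x:[36,40] y:[71/2,43] z:[24,44] -> hit [36,40], descend [3, 10]
    N3 x:[36,77/2] y:[71/2,38] z:[24,37] -> hit [36,37] leaf, test {P5(miss), P11@t=37}
    N10 x:[36,40] y:[40,43] z:[25,44] -> hit [40,40] leaf, test {P10@t=40, P17(miss)}
  N7 x:[28,34] y:[30,71/2] z:[50,64] -> miss, prune
  N9 x:[59/2,36] y:[31,93/2] z:[25,40] -> hit [31,36], descend [2, 6, 8]
    N2 x:[61/2,71/2] y:[71/2,41] z:[35,40] -> hit [71/2,71/2] leaf, test {P1(miss), P7(miss)}
    N6 x:[67/2,36] y:[31,41] z:[31,36] -> hit [67/2,36] leaf, test {P12@t=67/2, P13(miss)}
    N8 x:[59/2,34] y:[43,93/2] z:[25,36] -> miss, prune
  N11 x:[53/2,40] y:[79/2,47] z:[54,62] -> miss, prune

Summary -> nodes [0, 4, 3, 10, 7, 9, 2, 6, 8, 11]; box-tests=10; leaf-entries=4; first=P12

== RESULT ==
12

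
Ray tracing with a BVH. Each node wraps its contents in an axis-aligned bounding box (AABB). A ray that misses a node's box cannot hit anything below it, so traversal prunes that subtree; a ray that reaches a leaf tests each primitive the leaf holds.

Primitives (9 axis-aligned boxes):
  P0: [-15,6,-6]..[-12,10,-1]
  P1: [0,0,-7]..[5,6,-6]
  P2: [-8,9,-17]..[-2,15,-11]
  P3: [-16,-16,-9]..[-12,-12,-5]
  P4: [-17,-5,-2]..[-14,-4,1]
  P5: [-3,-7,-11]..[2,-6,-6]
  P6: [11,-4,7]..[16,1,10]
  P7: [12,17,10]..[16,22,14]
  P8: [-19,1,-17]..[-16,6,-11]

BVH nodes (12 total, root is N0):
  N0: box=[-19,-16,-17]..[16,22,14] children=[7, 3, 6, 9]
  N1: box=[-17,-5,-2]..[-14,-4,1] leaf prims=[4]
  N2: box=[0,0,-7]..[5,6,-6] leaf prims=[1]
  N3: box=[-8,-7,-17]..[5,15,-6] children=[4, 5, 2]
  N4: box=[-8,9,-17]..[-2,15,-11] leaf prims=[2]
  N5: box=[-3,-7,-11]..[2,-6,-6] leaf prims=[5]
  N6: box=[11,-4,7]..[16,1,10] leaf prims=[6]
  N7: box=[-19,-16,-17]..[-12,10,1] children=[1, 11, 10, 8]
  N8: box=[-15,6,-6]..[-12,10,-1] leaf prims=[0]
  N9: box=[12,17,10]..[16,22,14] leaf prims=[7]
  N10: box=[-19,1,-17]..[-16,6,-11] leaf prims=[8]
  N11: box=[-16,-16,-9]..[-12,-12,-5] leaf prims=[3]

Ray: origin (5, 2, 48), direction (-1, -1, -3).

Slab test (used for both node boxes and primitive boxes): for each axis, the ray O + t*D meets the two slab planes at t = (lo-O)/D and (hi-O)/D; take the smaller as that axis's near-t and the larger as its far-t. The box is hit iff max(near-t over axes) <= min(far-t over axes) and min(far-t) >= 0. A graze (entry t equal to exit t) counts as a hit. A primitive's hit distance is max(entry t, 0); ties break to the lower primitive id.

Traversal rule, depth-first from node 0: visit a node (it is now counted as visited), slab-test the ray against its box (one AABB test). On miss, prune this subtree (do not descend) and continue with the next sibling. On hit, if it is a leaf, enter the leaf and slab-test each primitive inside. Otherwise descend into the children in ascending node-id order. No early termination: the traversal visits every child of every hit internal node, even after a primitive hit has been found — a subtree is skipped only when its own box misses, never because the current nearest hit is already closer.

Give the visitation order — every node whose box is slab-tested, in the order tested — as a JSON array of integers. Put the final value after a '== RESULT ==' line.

Traverse from the root:
N0 x:[-11,24] y:[-20,18] z:[34/3,65/3] -> hit [34/3,18], descend [3, 6, 7, 9]
  N3 x:[0,13] y:[-13,9] z:[18,65/3] -> miss, prune
  N6 x:[-11,-6] y:[1,6] z:[38/3,41/3] -> miss, prune
  N7 x:[17,24] y:[-8,18] z:[47/3,65/3] -> hit [17,18], descend [1, 8, 10, 11]
    N1 x:[19,22] y:[6,7] z:[47/3,50/3] -> miss, prune
    N8 x:[17,20] y:[-8,-4] z:[49/3,18] -> miss, prune
    N10 x:[21,24] y:[-4,1] z:[59/3,65/3] -> miss, prune
    N11 x:[17,21] y:[14,18] z:[53/3,19] -> hit [53/3,18] leaf, test {P3@t=53/3}
  N9 x:[-11,-7] y:[-20,-15] z:[34/3,38/3] -> miss, prune

Visited [0, 3, 6, 7, 1, 8, 10, 11, 9]. Tests: 9 box, 1 leaf. Nearest: P3.

== RESULT ==
[0, 3, 6, 7, 1, 8, 10, 11, 9]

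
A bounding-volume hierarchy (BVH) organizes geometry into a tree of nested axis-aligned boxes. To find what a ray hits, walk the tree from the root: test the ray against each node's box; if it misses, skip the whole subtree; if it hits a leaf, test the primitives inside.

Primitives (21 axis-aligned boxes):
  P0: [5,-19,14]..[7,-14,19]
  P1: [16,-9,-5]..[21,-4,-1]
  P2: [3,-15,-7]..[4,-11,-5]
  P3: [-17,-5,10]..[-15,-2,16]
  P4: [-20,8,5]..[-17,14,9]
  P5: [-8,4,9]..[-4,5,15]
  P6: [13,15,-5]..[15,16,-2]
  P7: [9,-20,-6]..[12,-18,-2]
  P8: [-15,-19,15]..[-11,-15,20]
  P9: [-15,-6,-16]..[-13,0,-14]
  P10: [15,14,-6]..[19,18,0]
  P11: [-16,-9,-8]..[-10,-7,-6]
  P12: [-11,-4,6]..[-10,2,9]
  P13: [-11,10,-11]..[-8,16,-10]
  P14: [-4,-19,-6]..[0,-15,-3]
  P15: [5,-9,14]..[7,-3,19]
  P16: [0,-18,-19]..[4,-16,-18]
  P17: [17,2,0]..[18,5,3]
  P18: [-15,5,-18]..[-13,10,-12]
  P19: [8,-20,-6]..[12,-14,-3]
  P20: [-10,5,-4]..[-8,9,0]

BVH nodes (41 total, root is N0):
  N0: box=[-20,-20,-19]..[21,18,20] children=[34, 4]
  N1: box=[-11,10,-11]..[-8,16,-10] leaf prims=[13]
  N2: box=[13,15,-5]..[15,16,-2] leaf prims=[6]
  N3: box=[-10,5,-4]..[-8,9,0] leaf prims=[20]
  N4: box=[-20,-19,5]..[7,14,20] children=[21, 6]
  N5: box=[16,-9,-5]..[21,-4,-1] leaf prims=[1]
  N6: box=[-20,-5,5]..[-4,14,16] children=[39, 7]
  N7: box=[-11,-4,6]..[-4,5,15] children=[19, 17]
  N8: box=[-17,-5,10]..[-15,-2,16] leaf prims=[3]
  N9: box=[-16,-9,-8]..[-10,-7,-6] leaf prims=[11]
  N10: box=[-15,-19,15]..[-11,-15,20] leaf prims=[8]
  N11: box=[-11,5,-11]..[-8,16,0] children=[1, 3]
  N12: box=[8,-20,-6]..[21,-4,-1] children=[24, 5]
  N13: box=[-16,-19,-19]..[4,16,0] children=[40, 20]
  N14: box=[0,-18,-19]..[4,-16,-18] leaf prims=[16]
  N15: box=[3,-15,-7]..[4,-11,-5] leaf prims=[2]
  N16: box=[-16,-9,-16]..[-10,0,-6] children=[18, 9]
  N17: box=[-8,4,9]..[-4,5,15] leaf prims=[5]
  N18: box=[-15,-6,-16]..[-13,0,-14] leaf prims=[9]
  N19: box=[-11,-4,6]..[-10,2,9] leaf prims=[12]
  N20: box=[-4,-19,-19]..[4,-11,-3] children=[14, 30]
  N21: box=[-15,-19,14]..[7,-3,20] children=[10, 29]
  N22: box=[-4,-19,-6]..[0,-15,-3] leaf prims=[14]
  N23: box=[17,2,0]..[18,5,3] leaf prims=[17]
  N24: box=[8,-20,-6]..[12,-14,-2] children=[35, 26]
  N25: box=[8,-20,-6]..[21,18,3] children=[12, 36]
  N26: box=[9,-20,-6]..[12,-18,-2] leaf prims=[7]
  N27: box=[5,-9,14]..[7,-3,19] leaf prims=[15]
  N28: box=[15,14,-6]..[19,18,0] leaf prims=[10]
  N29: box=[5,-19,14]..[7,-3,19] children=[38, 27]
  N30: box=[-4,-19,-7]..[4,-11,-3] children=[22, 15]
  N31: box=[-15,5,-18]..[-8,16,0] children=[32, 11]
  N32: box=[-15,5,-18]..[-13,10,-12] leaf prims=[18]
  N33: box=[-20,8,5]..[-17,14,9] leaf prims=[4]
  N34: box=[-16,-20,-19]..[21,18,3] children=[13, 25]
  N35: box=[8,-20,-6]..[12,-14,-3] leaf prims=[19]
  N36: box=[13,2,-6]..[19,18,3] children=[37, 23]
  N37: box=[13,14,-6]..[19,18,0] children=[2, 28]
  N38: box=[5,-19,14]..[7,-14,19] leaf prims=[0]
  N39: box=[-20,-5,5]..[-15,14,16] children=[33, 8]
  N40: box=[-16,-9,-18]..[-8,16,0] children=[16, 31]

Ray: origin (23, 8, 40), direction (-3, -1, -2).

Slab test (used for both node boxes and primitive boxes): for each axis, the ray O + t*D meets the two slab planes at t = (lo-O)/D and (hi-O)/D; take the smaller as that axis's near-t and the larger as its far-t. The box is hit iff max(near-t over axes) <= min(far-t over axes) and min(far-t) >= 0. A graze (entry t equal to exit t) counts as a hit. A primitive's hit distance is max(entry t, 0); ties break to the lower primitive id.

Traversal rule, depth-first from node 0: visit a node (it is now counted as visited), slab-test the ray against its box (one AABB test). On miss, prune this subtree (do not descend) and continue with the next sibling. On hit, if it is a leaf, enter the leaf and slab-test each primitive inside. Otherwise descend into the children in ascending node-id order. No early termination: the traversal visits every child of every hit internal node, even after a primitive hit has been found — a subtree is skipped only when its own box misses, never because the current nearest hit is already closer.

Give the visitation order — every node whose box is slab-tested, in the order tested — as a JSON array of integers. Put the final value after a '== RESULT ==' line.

Walk:
N0 x:[2/3,43/3] y:[-10,28] z:[10,59/2] -> hit [10,43/3], descend [4, 34]
  N4 x:[16/3,43/3] y:[-6,27] z:[10,35/2] -> hit [10,43/3], descend [6, 21]
    N6 x:[9,43/3] y:[-6,13] z:[12,35/2] -> hit [12,13], descend [7, 39]
      N7 x:[9,34/3] y:[3,12] z:[25/2,17] -> miss, prune
      N39 x:[38/3,43/3] y:[-6,13] z:[12,35/2] -> hit [38/3,13], descend [8, 33]
        N8 x:[38/3,40/3] y:[10,13] z:[12,15] -> hit [38/3,13] leaf, test {P3@t=38/3}
        N33 x:[40/3,43/3] y:[-6,0] z:[31/2,35/2] -> miss, prune
    N21 x:[16/3,38/3] y:[11,27] z:[10,13] -> hit [11,38/3], descend [10, 29]
      N10 x:[34/3,38/3] y:[23,27] z:[10,25/2] -> miss, prune
      N29 x:[16/3,6] y:[11,27] z:[21/2,13] -> miss, prune
  N34 x:[2/3,13] y:[-10,28] z:[37/2,59/2] -> miss, prune

order=[0, 4, 6, 7, 39, 8, 33, 21, 10, 29, 34]  |boxes|=11  |leaves|=1  hit=P3

== RESULT ==
[0, 4, 6, 7, 39, 8, 33, 21, 10, 29, 34]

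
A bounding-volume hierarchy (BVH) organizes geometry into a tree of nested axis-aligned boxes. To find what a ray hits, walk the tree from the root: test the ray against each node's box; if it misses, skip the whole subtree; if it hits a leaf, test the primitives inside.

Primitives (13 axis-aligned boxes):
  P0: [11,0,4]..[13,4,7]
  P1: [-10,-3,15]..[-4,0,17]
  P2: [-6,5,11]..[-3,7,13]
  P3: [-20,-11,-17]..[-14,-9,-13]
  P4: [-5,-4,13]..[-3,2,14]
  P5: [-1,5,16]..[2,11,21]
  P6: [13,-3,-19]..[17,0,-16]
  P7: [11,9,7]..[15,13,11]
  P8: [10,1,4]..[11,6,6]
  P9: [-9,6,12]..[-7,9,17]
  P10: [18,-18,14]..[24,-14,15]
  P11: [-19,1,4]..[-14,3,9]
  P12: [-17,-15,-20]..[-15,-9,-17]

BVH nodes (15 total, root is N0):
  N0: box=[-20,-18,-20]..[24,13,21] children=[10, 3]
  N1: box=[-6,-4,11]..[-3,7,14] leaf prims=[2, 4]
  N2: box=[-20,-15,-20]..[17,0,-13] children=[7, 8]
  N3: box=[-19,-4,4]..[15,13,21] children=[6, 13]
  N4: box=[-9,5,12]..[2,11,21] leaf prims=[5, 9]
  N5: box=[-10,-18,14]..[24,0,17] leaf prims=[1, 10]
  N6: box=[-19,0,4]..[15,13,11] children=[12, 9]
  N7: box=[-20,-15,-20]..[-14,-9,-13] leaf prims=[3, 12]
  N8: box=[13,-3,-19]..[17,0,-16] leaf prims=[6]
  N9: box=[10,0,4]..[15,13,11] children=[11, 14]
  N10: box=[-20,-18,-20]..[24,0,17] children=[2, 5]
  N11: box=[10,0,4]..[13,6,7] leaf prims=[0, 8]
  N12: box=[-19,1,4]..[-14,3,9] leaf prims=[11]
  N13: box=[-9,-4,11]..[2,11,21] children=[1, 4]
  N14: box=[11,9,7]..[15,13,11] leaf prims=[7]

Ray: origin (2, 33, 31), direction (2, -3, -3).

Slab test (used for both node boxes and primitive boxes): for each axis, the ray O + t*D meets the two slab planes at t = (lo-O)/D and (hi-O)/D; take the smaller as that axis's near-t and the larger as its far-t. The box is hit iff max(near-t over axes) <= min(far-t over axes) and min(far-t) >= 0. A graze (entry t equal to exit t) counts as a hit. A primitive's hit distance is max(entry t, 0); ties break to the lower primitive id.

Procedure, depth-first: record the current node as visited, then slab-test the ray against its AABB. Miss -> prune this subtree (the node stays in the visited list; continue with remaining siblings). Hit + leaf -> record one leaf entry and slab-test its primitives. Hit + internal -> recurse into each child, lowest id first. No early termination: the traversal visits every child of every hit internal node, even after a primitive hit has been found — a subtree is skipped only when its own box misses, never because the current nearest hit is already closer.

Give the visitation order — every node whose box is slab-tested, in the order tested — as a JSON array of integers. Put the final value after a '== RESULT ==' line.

Traverse from the root:
N0 x:[-11,11] y:[20/3,17] z:[10/3,17] -> hit [20/3,11], descend [3, 10]
  N3 x:[-21/2,13/2] y:[20/3,37/3] z:[10/3,9] -> miss, prune
  N10 x:[-11,11] y:[11,17] z:[14/3,17] -> hit [11,11], descend [2, 5]
    N2 x:[-11,15/2] y:[11,16] z:[44/3,17] -> miss, prune
    N5 x:[-6,11] y:[11,17] z:[14/3,17/3] -> miss, prune

Summary -> nodes [0, 3, 10, 2, 5]; box-tests=5; leaf-entries=0; first=miss

== RESULT ==
[0, 3, 10, 2, 5]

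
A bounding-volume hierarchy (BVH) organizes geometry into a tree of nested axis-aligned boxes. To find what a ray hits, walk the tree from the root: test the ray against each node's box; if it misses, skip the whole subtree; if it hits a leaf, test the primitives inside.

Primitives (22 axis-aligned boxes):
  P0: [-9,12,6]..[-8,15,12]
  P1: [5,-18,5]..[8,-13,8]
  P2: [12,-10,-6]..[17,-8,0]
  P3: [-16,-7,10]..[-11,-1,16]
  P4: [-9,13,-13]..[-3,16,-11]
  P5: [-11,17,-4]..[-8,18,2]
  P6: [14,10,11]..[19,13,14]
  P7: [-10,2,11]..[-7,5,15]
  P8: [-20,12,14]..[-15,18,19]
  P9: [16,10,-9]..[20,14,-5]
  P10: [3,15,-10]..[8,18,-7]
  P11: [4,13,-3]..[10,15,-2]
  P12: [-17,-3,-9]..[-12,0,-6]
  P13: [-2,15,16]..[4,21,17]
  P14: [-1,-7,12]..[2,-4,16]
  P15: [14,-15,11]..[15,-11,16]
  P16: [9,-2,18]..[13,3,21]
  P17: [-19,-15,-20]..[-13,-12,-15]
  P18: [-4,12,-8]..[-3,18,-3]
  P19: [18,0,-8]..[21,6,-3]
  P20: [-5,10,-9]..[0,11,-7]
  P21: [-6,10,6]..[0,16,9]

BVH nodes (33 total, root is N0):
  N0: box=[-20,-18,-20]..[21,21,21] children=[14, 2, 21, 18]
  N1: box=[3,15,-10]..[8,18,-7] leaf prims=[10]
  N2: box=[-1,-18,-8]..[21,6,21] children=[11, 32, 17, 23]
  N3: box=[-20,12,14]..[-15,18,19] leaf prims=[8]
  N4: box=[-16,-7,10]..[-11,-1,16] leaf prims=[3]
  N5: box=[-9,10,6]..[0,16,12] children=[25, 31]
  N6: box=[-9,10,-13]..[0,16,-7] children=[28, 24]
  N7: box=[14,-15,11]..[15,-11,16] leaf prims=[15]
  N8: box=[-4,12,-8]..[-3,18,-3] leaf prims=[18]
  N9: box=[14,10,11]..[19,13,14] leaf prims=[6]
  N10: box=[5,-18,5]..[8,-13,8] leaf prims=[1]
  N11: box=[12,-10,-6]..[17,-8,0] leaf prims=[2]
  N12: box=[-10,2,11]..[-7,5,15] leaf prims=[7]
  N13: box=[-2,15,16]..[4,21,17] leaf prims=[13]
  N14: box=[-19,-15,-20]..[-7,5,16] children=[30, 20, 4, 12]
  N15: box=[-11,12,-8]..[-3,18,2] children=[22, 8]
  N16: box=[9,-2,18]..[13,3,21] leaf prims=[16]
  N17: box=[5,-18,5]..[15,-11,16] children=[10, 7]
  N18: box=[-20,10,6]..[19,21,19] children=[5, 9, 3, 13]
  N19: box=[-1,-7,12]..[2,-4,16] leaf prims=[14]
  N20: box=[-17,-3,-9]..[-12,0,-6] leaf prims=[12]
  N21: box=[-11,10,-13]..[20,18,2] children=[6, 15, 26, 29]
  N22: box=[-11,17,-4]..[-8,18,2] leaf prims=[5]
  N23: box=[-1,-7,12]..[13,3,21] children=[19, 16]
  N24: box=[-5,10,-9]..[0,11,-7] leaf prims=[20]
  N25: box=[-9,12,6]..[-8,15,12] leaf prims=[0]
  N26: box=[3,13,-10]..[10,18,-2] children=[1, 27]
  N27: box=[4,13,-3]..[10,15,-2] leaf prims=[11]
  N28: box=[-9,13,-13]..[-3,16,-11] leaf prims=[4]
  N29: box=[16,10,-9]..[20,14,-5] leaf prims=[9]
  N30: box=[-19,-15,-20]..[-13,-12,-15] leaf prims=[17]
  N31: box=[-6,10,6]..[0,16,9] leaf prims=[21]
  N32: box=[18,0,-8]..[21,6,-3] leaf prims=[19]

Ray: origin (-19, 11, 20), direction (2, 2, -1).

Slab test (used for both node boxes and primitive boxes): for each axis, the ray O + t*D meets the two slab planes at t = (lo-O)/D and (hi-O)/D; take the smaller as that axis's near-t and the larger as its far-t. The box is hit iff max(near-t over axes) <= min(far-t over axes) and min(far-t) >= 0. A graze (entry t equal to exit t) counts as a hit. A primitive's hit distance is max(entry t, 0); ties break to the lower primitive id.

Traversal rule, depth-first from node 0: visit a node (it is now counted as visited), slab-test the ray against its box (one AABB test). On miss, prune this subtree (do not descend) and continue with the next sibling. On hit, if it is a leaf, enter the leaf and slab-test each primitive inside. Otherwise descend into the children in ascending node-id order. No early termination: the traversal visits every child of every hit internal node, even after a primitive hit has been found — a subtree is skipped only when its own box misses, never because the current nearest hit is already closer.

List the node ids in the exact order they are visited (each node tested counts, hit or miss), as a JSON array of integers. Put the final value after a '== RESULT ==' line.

Trace the traversal:
N0 x:[-1/2,20] y:[-29/2,5] z:[-1,40] -> hit [-1/2,5], descend [2, 14, 18, 21]
  N2 x:[9,20] y:[-29/2,-5/2] z:[-1,28] -> miss, prune
  N14 x:[0,6] y:[-13,-3] z:[4,40] -> miss, prune
  N18 x:[-1/2,19] y:[-1/2,5] z:[1,14] -> hit [1,5], descend [3, 5, 9, 13]
    N3 x:[-1/2,2] y:[1/2,7/2] z:[1,6] -> hit [1,2] leaf, test {P8@t=1}
    N5 x:[5,19/2] y:[-1/2,5/2] z:[8,14] -> miss, prune
    N9 x:[33/2,19] y:[-1/2,1] z:[6,9] -> miss, prune
    N13 x:[17/2,23/2] y:[2,5] z:[3,4] -> miss, prune
  N21 x:[4,39/2] y:[-1/2,7/2] z:[18,33] -> miss, prune

Visited [0, 2, 14, 18, 3, 5, 9, 13, 21]. Tests: 9 box, 1 leaf. Nearest: P8.

== RESULT ==
[0, 2, 14, 18, 3, 5, 9, 13, 21]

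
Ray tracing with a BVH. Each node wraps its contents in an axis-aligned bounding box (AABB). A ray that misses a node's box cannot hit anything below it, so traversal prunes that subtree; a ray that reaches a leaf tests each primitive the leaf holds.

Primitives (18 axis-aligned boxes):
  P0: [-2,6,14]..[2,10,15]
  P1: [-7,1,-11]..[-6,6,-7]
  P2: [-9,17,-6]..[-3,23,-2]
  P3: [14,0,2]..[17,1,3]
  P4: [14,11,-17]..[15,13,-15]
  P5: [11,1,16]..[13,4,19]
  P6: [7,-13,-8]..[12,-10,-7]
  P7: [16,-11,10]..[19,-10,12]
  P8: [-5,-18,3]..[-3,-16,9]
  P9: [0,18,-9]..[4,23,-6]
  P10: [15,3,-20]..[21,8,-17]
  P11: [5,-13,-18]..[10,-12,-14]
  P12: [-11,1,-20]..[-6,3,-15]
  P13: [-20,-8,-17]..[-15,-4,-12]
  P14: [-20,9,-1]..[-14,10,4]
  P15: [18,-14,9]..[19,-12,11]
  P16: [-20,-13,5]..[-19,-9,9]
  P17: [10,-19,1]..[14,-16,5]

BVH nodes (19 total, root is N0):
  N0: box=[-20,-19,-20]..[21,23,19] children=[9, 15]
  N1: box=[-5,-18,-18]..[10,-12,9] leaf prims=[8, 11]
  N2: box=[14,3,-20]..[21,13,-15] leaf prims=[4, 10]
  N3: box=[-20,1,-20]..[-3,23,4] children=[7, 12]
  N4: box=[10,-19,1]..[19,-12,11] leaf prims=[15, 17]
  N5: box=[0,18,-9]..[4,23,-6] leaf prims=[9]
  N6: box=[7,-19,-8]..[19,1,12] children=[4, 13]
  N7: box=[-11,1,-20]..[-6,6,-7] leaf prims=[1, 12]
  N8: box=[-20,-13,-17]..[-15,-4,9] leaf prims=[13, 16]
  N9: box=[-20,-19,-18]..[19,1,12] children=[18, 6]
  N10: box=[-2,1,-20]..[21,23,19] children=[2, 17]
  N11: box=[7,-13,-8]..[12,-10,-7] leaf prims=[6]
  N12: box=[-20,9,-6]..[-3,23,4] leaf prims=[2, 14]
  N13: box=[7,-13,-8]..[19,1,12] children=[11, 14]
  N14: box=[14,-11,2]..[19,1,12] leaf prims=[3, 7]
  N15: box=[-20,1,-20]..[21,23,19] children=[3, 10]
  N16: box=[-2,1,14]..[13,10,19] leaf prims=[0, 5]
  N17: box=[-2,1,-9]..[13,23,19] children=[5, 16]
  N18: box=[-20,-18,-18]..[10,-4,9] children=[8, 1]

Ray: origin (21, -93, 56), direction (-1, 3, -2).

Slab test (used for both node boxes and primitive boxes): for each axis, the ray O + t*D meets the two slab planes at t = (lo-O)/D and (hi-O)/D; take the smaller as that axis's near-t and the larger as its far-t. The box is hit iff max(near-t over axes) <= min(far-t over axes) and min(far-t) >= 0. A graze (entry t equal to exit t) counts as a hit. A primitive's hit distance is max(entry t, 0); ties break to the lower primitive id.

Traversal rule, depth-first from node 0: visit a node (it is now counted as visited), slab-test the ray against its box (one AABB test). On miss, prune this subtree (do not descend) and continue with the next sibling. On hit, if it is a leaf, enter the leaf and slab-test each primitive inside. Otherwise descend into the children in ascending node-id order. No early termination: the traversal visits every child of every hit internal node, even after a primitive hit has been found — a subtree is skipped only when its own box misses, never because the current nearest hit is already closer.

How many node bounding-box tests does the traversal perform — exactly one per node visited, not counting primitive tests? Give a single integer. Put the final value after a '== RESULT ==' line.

Walk:
N0 x:[0,41] y:[74/3,116/3] z:[37/2,38] -> hit [74/3,38], descend [9, 15]
  N9 x:[2,41] y:[74/3,94/3] z:[22,37] -> hit [74/3,94/3], descend [6, 18]
    N6 x:[2,14] y:[74/3,94/3] z:[22,32] -> miss, prune
    N18 x:[11,41] y:[25,89/3] z:[47/2,37] -> hit [25,89/3], descend [1, 8]
      N1 x:[11,26] y:[25,27] z:[47/2,37] -> hit [25,26] leaf, test {P8@t=25, P11(miss)}
      N8 x:[36,41] y:[80/3,89/3] z:[47/2,73/2] -> miss, prune
  N15 x:[0,41] y:[94/3,116/3] z:[37/2,38] -> hit [94/3,38], descend [3, 10]
    N3 x:[24,41] y:[94/3,116/3] z:[26,38] -> hit [94/3,38], descend [7, 12]
      N7 x:[27,32] y:[94/3,33] z:[63/2,38] -> hit [63/2,32] leaf, test {P1(miss), P12(miss)}
      N12 x:[24,41] y:[34,116/3] z:[26,31] -> miss, prune
    N10 x:[0,23] y:[94/3,116/3] z:[37/2,38] -> miss, prune

11 AABB tests over nodes [0, 9, 6, 18, 1, 8, 15, 3, 7, 12, 10]; 2 leaves entered; closest P8.

== RESULT ==
11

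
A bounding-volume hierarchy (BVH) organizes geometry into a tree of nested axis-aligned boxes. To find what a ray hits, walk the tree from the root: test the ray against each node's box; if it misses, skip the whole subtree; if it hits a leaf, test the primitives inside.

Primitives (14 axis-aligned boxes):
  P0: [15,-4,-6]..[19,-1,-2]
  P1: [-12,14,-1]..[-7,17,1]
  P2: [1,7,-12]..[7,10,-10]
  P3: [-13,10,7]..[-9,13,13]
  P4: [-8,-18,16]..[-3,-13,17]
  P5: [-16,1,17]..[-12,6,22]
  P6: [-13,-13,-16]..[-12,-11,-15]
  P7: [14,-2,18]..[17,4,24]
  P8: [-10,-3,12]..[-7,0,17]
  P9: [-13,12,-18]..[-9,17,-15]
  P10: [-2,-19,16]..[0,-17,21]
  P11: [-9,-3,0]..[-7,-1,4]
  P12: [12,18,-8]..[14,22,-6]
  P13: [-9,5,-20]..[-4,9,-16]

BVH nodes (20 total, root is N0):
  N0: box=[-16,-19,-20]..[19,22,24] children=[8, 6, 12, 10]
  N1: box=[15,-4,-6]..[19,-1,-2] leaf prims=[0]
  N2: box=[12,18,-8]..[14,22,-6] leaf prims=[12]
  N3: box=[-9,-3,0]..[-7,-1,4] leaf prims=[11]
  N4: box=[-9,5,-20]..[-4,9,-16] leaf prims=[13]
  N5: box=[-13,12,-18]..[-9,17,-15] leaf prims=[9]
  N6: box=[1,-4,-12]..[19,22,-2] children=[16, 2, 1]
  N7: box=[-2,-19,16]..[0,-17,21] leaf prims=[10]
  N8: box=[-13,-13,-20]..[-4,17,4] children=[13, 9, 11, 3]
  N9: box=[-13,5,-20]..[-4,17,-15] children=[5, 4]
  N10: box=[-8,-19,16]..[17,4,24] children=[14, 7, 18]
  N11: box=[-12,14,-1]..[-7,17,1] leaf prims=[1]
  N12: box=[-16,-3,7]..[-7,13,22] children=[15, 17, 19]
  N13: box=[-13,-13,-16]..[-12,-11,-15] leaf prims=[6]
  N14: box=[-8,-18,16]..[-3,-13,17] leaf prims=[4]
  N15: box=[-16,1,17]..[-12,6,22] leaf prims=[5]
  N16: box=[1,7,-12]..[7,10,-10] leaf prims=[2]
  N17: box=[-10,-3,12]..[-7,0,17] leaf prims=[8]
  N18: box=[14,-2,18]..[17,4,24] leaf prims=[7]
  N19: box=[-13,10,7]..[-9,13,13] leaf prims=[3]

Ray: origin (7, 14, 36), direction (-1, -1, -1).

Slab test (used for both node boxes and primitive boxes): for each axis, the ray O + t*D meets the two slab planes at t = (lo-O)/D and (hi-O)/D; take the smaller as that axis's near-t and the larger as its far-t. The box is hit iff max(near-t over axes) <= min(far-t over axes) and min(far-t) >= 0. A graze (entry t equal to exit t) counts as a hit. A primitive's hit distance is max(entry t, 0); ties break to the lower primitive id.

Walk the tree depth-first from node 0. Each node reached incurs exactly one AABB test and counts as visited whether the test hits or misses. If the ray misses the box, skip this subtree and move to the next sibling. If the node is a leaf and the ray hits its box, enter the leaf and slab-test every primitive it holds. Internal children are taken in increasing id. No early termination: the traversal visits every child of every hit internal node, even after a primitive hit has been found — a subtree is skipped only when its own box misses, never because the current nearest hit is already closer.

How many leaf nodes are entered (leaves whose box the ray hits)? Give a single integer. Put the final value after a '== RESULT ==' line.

Trace the traversal:
N0 x:[-12,23] y:[-8,33] z:[12,56] -> hit [12,23], descend [6, 8, 10, 12]
  N6 x:[-12,6] y:[-8,18] z:[38,48] -> miss, prune
  N8 x:[11,20] y:[-3,27] z:[32,56] -> miss, prune
  N10 x:[-10,15] y:[10,33] z:[12,20] -> hit [12,15], descend [7, 14, 18]
    N7 x:[7,9] y:[31,33] z:[15,20] -> miss, prune
    N14 x:[10,15] y:[27,32] z:[19,20] -> miss, prune
    N18 x:[-10,-7] y:[10,16] z:[12,18] -> miss, prune
  N12 x:[14,23] y:[1,17] z:[14,29] -> hit [14,17], descend [15, 17, 19]
    N15 x:[19,23] y:[8,13] z:[14,19] -> miss, prune
    N17 x:[14,17] y:[14,17] z:[19,24] -> miss, prune
    N19 x:[16,20] y:[1,4] z:[23,29] -> miss, prune

11 AABB tests over nodes [0, 6, 8, 10, 7, 14, 18, 12, 15, 17, 19]; 0 leaves entered; closest miss.

== RESULT ==
0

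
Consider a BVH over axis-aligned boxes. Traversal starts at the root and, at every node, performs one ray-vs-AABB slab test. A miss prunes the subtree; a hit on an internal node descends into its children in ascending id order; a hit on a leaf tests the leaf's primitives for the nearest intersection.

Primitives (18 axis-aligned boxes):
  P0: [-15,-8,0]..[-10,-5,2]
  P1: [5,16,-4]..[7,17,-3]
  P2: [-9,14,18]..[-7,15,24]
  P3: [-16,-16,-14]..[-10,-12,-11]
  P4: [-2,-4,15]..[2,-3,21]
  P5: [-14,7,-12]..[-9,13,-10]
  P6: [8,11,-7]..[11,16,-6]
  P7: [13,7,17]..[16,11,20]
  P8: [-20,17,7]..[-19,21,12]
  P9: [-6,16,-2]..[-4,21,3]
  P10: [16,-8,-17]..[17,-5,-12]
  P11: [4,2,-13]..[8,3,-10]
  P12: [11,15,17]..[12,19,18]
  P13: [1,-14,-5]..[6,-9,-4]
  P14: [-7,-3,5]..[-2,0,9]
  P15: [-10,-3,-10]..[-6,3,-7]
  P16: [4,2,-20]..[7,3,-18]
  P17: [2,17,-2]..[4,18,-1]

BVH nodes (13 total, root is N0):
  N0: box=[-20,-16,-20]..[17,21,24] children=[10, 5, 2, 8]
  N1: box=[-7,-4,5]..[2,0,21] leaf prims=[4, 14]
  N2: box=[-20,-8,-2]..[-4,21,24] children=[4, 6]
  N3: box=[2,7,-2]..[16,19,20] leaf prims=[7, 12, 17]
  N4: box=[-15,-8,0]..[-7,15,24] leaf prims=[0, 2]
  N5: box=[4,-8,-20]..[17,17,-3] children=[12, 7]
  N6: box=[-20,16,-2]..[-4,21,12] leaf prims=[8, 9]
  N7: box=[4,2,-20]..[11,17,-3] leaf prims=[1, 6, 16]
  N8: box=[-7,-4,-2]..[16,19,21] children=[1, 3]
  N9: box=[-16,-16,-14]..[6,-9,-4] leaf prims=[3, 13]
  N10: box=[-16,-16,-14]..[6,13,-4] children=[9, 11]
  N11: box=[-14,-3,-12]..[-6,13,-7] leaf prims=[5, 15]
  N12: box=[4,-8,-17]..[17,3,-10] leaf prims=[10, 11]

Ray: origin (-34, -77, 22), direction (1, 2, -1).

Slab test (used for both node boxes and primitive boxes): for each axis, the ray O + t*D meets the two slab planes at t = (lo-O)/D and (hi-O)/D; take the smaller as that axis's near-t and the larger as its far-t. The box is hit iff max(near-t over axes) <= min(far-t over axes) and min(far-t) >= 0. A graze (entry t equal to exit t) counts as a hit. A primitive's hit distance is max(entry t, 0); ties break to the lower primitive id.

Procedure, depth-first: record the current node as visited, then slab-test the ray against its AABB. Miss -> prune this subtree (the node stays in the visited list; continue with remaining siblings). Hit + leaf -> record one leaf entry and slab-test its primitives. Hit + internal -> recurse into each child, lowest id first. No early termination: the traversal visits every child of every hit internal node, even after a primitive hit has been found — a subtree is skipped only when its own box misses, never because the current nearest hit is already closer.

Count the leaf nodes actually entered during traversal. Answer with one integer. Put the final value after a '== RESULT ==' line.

Trace the traversal:
N0 x:[14,51] y:[61/2,49] z:[-2,42] -> hit [61/2,42], descend [2, 5, 8, 10]
  N2 x:[14,30] y:[69/2,49] z:[-2,24] -> miss, prune
  N5 x:[38,51] y:[69/2,47] z:[25,42] -> hit [38,42], descend [7, 12]
    N7 x:[38,45] y:[79/2,47] z:[25,42] -> hit [79/2,42] leaf, test {P1(miss), P6(miss), P16@t=40}
    N12 x:[38,51] y:[69/2,40] z:[32,39] -> hit [38,39] leaf, test {P10(miss), P11(miss)}
  N8 x:[27,50] y:[73/2,48] z:[1,24] -> miss, prune
  N10 x:[18,40] y:[61/2,45] z:[26,36] -> hit [61/2,36], descend [9, 11]
    N9 x:[18,40] y:[61/2,34] z:[26,36] -> hit [61/2,34] leaf, test {P3(miss), P13(miss)}
    N11 x:[20,28] y:[37,45] z:[29,34] -> miss, prune

order=[0, 2, 5, 7, 12, 8, 10, 9, 11]  |boxes|=9  |leaves|=3  hit=P16

== RESULT ==
3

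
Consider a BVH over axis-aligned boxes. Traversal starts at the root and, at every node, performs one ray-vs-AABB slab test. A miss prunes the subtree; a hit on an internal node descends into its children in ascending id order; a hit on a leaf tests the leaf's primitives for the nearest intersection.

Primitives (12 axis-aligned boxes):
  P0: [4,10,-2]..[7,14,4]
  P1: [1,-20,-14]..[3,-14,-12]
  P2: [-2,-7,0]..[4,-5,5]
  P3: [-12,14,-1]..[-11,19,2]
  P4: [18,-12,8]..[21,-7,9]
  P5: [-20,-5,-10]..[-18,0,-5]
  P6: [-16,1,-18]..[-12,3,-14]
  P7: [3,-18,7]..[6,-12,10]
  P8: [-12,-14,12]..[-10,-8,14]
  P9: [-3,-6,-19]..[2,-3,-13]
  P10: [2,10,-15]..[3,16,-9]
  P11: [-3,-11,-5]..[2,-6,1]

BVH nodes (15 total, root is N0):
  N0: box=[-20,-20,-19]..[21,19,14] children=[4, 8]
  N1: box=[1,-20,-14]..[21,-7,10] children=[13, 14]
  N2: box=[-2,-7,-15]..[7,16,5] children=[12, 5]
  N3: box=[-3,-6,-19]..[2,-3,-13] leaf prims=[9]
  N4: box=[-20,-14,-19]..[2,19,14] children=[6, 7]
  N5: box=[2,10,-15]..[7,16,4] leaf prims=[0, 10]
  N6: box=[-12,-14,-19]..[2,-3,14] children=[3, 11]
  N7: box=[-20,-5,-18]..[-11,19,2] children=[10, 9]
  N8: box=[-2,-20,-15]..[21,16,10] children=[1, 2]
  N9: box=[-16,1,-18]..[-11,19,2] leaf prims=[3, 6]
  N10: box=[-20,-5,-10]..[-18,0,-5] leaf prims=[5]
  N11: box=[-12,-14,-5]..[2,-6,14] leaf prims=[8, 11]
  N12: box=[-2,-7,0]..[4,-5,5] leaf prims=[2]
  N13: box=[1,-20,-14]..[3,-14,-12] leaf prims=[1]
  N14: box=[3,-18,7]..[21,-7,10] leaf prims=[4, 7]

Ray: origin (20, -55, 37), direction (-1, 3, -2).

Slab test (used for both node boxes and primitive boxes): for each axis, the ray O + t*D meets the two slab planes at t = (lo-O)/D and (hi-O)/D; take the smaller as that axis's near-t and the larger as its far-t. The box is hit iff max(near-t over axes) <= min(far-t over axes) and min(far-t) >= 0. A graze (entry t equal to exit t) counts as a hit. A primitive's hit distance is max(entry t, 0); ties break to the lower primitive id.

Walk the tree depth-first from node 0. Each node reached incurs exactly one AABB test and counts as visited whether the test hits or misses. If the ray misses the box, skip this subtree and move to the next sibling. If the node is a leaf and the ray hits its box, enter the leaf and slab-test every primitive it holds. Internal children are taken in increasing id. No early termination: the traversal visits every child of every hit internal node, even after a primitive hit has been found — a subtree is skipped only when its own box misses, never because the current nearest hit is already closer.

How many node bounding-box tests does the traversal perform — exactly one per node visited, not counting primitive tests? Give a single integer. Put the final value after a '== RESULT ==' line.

Trace the traversal:
N0 x:[-1,40] y:[35/3,74/3] z:[23/2,28] -> hit [35/3,74/3], descend [4, 8]
  N4 x:[18,40] y:[41/3,74/3] z:[23/2,28] -> hit [18,74/3], descend [6, 7]
    N6 x:[18,32] y:[41/3,52/3] z:[23/2,28] -> miss, prune
    N7 x:[31,40] y:[50/3,74/3] z:[35/2,55/2] -> miss, prune
  N8 x:[-1,22] y:[35/3,71/3] z:[27/2,26] -> hit [27/2,22], descend [1, 2]
    N1 x:[-1,19] y:[35/3,16] z:[27/2,51/2] -> hit [27/2,16], descend [13, 14]
      N13 x:[17,19] y:[35/3,41/3] z:[49/2,51/2] -> miss, prune
      N14 x:[-1,17] y:[37/3,16] z:[27/2,15] -> hit [27/2,15] leaf, test {P4(miss), P7@t=14}
    N2 x:[13,22] y:[16,71/3] z:[16,26] -> hit [16,22], descend [5, 12]
      N5 x:[13,18] y:[65/3,71/3] z:[33/2,26] -> miss, prune
      N12 x:[16,22] y:[16,50/3] z:[16,37/2] -> hit [16,50/3] leaf, test {P2@t=16}

11 AABB tests over nodes [0, 4, 6, 7, 8, 1, 13, 14, 2, 5, 12]; 2 leaves entered; closest P7.

== RESULT ==
11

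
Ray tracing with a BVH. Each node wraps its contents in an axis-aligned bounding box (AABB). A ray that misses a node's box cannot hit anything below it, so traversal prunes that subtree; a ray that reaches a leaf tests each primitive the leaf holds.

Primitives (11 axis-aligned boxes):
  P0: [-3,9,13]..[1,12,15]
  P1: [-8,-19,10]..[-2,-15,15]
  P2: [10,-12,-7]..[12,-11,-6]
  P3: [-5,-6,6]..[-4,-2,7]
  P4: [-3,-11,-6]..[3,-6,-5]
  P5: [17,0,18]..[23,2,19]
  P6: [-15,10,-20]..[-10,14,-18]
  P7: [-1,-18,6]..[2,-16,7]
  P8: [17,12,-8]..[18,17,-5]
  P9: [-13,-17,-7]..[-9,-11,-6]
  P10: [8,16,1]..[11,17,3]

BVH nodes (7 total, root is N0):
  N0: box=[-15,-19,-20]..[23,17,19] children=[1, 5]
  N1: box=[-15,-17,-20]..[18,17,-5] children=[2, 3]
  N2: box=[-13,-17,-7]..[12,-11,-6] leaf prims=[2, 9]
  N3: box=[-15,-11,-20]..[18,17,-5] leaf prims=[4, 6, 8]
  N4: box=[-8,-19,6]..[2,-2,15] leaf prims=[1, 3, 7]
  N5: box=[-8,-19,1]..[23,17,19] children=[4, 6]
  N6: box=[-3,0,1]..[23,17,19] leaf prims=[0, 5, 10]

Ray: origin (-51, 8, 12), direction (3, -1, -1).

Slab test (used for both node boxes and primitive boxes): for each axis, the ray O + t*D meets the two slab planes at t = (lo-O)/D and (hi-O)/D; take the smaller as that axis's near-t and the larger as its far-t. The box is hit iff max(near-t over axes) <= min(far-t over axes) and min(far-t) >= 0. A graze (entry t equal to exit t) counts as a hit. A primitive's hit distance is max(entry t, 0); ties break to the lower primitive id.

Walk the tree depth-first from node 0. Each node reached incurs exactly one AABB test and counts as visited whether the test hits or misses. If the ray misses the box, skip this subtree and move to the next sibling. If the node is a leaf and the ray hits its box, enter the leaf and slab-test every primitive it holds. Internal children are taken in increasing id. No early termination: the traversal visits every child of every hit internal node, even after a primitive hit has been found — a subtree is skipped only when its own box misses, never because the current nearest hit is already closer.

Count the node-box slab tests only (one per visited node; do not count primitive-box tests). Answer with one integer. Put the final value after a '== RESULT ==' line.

Trace the traversal:
N0 x:[12,74/3] y:[-9,27] z:[-7,32] -> hit [12,74/3], descend [1, 5]
  N1 x:[12,23] y:[-9,25] z:[17,32] -> hit [17,23], descend [2, 3]
    N2 x:[38/3,21] y:[19,25] z:[18,19] -> hit [19,19] leaf, test {P2(miss), P9(miss)}
    N3 x:[12,23] y:[-9,19] z:[17,32] -> hit [17,19] leaf, test {P4@t=17, P6(miss), P8(miss)}
  N5 x:[43/3,74/3] y:[-9,27] z:[-7,11] -> miss, prune

Summary -> nodes [0, 1, 2, 3, 5]; box-tests=5; leaf-entries=2; first=P4

== RESULT ==
5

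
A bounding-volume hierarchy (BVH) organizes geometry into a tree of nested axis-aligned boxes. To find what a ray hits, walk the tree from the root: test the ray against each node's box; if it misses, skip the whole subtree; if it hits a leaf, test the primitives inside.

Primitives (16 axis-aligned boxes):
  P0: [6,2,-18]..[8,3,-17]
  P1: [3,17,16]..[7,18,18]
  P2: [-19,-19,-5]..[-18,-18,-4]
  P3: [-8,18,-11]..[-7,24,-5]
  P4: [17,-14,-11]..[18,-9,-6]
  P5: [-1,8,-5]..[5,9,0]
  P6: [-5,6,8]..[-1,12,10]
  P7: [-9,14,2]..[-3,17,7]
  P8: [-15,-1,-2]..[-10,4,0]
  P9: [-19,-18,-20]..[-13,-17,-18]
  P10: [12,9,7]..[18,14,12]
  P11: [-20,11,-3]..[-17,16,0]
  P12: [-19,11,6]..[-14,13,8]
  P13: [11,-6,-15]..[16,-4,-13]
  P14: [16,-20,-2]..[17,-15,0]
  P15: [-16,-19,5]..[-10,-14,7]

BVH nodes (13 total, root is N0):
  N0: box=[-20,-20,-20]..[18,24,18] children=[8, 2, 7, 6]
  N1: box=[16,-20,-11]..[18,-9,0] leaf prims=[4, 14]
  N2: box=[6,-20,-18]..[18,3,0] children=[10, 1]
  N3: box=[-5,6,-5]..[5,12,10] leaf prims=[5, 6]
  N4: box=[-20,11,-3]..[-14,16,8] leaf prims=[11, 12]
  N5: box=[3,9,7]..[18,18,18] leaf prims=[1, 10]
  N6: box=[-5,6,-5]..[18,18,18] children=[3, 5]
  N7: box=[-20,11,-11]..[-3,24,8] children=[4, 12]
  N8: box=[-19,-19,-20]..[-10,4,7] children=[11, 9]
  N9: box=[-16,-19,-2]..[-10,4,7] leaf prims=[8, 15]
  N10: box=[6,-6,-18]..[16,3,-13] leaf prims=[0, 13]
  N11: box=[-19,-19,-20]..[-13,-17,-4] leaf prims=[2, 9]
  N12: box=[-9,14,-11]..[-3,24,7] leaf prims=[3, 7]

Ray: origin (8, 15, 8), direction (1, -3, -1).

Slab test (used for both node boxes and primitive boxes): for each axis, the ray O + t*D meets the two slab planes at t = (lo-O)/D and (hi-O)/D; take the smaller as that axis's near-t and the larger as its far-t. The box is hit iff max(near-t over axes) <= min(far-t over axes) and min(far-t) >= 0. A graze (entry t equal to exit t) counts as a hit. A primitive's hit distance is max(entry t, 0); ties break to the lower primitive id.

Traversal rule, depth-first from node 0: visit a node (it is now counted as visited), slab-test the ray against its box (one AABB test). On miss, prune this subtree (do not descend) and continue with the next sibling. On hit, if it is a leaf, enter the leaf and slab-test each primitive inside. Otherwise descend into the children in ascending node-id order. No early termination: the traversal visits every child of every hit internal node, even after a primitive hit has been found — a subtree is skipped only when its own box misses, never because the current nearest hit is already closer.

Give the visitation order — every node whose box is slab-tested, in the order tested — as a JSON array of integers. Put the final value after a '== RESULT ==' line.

Traverse from the root:
N0 x:[-28,10] y:[-3,35/3] z:[-10,28] -> hit [-3,10], descend [2, 6, 7, 8]
  N2 x:[-2,10] y:[4,35/3] z:[8,26] -> hit [8,10], descend [1, 10]
    N1 x:[8,10] y:[8,35/3] z:[8,19] -> hit [8,10] leaf, test {P4(miss), P14(miss)}
    N10 x:[-2,8] y:[4,7] z:[21,26] -> miss, prune
  N6 x:[-13,10] y:[-1,3] z:[-10,13] -> hit [-1,3], descend [3, 5]
    N3 x:[-13,-3] y:[1,3] z:[-2,13] -> miss, prune
    N5 x:[-5,10] y:[-1,2] z:[-10,1] -> hit [-1,1] leaf, test {P1(miss), P10(miss)}
  N7 x:[-28,-11] y:[-3,4/3] z:[0,19] -> miss, prune
  N8 x:[-27,-18] y:[11/3,34/3] z:[1,28] -> miss, prune

Summary -> nodes [0, 2, 1, 10, 6, 3, 5, 7, 8]; box-tests=9; leaf-entries=2; first=miss

== RESULT ==
[0, 2, 1, 10, 6, 3, 5, 7, 8]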